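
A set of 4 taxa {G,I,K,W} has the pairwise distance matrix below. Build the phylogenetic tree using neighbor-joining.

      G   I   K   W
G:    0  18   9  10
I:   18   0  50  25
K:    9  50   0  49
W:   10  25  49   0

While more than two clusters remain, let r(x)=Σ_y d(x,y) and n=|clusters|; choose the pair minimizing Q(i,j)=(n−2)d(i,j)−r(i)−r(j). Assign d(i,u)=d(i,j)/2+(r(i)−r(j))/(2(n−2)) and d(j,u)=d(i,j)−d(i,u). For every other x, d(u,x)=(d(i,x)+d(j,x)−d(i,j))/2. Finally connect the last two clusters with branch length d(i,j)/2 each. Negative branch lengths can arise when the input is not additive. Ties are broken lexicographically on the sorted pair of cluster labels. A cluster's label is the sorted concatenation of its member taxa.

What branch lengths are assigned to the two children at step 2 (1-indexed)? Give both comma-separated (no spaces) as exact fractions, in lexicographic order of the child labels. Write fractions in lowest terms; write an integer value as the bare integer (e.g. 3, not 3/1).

59/4,59/4

step 1: merge (G,K) at d=9, Q=-127; branch lengths G→-53/4, K→89/4; new cluster GK
  updated: d(GK,I)=59/2, d(GK,W)=25
step 2: merge (GK,I) at d=59/2, Q=-159/2; branch lengths GK→59/4, I→59/4; new cluster GIK
  updated: d(GIK,W)=41/4
step 3: merge (GIK,W) at d=41/4; branch lengths GIK→41/8, W→41/8; new cluster GIKW
final tree: (((G:-53/4,K:89/4):59/4,I:59/4):41/8,W:41/8)
total length: 195/4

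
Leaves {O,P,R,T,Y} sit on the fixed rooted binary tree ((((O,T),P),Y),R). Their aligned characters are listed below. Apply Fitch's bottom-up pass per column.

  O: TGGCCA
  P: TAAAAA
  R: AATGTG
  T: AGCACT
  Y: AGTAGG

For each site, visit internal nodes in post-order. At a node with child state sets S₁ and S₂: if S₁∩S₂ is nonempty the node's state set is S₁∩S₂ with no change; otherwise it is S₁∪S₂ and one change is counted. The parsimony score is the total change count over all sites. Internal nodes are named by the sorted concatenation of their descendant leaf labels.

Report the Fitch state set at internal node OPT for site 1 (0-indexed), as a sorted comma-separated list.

A,G

[col 0] OT: children O:{T}, T:{A} ∪→ {A,T}; cost 1
[col 0] OPT: children OT:{A,T}, P:{T} ∩→ {T}; cost 0
[col 0] OPTY: children OPT:{T}, Y:{A} ∪→ {A,T}; cost 1
[col 0] OPRTY: children OPTY:{A,T}, R:{A} ∩→ {A}; cost 0
[col 1] OT: children O:{G}, T:{G} ∩→ {G}; cost 0
[col 1] OPT: children OT:{G}, P:{A} ∪→ {A,G}; cost 1
[col 1] OPTY: children OPT:{A,G}, Y:{G} ∩→ {G}; cost 0
[col 1] OPRTY: children OPTY:{G}, R:{A} ∪→ {A,G}; cost 1
[col 2] OT: children O:{G}, T:{C} ∪→ {C,G}; cost 1
[col 2] OPT: children OT:{C,G}, P:{A} ∪→ {A,C,G}; cost 1
[col 2] OPTY: children OPT:{A,C,G}, Y:{T} ∪→ {A,C,G,T}; cost 1
[col 2] OPRTY: children OPTY:{A,C,G,T}, R:{T} ∩→ {T}; cost 0
[col 3] OT: children O:{C}, T:{A} ∪→ {A,C}; cost 1
[col 3] OPT: children OT:{A,C}, P:{A} ∩→ {A}; cost 0
[col 3] OPTY: children OPT:{A}, Y:{A} ∩→ {A}; cost 0
[col 3] OPRTY: children OPTY:{A}, R:{G} ∪→ {A,G}; cost 1
[col 4] OT: children O:{C}, T:{C} ∩→ {C}; cost 0
[col 4] OPT: children OT:{C}, P:{A} ∪→ {A,C}; cost 1
[col 4] OPTY: children OPT:{A,C}, Y:{G} ∪→ {A,C,G}; cost 1
[col 4] OPRTY: children OPTY:{A,C,G}, R:{T} ∪→ {A,C,G,T}; cost 1
[col 5] OT: children O:{A}, T:{T} ∪→ {A,T}; cost 1
[col 5] OPT: children OT:{A,T}, P:{A} ∩→ {A}; cost 0
[col 5] OPTY: children OPT:{A}, Y:{G} ∪→ {A,G}; cost 1
[col 5] OPRTY: children OPTY:{A,G}, R:{G} ∩→ {G}; cost 0
per-site changes: [2, 2, 3, 2, 3, 2]; total = 14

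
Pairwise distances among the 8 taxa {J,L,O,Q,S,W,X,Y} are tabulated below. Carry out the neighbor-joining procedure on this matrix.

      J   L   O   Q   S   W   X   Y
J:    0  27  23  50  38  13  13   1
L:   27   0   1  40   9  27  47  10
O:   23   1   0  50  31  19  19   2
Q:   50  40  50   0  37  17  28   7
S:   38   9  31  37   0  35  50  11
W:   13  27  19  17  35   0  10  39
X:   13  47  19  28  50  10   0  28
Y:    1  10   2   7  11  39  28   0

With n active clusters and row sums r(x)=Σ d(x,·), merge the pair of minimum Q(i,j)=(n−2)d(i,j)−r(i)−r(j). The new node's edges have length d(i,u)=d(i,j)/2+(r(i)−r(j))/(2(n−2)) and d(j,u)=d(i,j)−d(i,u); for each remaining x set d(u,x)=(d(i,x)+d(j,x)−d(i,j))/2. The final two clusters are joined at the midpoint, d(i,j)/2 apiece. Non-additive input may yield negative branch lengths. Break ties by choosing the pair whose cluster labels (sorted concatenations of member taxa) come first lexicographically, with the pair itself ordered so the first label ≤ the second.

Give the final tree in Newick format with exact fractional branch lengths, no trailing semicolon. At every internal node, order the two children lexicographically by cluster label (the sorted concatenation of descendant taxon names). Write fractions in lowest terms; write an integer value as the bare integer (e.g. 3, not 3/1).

(((J:175/32,(((L:1/3,S:26/3):155/16,O:29/16):131/24,(Q:69/5,Y:-34/5):199/24):273/32):81/32,W:125/32):195/64,X:195/64)

step 1: merge (L,S) at d=9, Q=-318; branch lengths L→1/3, S→26/3; new cluster LS
  updated: d(J,LS)=28, d(LS,O)=23/2, d(LS,Q)=34, d(LS,W)=53/2, d(LS,X)=44, d(LS,Y)=6
step 2: merge (Q,Y) at d=7, Q=-234; branch lengths Q→69/5, Y→-34/5; new cluster QY
  updated: d(J,QY)=22, d(LS,QY)=33/2, d(O,QY)=45/2, d(QY,W)=49/2, d(QY,X)=49/2
step 3: merge (LS,O) at d=23/2, Q=-351/2; branch lengths LS→155/16, O→29/16; new cluster LOS
  updated: d(J,LOS)=79/4, d(LOS,QY)=55/4, d(LOS,W)=17, d(LOS,X)=103/4
step 4: merge (LOS,QY) at d=55/4, Q=-479/4; branch lengths LOS→131/24, QY→199/24; new cluster LOQSY
  updated: d(J,LOQSY)=14, d(LOQSY,W)=111/8, d(LOQSY,X)=73/4
step 5: merge (J,LOQSY) at d=14, Q=-465/8; branch lengths J→175/32, LOQSY→273/32; new cluster JLOQSY
  updated: d(JLOQSY,W)=103/16, d(JLOQSY,X)=69/8
step 6: merge (JLOQSY,W) at d=103/16, Q=-401/16; branch lengths JLOQSY→81/32, W→125/32; new cluster JLOQSWY
  updated: d(JLOQSWY,X)=195/32
step 7: merge (JLOQSWY,X) at d=195/32; branch lengths JLOQSWY→195/64, X→195/64; new cluster JLOQSWXY
final tree: (((J:175/32,(((L:1/3,S:26/3):155/16,O:29/16):131/24,(Q:69/5,Y:-34/5):199/24):273/32):81/32,W:125/32):195/64,X:195/64)
total length: 2169/32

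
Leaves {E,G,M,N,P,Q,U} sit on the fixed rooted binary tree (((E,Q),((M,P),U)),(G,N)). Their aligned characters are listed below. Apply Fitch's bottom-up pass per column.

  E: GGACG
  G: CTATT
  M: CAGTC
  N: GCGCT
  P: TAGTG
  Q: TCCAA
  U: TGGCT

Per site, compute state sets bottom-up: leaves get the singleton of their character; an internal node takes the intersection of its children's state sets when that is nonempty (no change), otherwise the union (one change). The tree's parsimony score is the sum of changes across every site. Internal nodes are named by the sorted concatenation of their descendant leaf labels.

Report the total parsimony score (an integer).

18

site 0, node EQ: E={G} ∪ Q={T} → {G,T} (+1)
site 0, node MP: M={C} ∪ P={T} → {C,T} (+1)
site 0, node MPU: MP={C,T} ∩ U={T} → {T} (+0)
site 0, node EMPQU: EQ={G,T} ∩ MPU={T} → {T} (+0)
site 0, node GN: G={C} ∪ N={G} → {C,G} (+1)
site 0, node EGMNPQU: EMPQU={T} ∪ GN={C,G} → {C,G,T} (+1)
site 1, node EQ: E={G} ∪ Q={C} → {C,G} (+1)
site 1, node MP: M={A} ∩ P={A} → {A} (+0)
site 1, node MPU: MP={A} ∪ U={G} → {A,G} (+1)
site 1, node EMPQU: EQ={C,G} ∩ MPU={A,G} → {G} (+0)
site 1, node GN: G={T} ∪ N={C} → {C,T} (+1)
site 1, node EGMNPQU: EMPQU={G} ∪ GN={C,T} → {C,G,T} (+1)
site 2, node EQ: E={A} ∪ Q={C} → {A,C} (+1)
site 2, node MP: M={G} ∩ P={G} → {G} (+0)
site 2, node MPU: MP={G} ∩ U={G} → {G} (+0)
site 2, node EMPQU: EQ={A,C} ∪ MPU={G} → {A,C,G} (+1)
site 2, node GN: G={A} ∪ N={G} → {A,G} (+1)
site 2, node EGMNPQU: EMPQU={A,C,G} ∩ GN={A,G} → {A,G} (+0)
site 3, node EQ: E={C} ∪ Q={A} → {A,C} (+1)
site 3, node MP: M={T} ∩ P={T} → {T} (+0)
site 3, node MPU: MP={T} ∪ U={C} → {C,T} (+1)
site 3, node EMPQU: EQ={A,C} ∩ MPU={C,T} → {C} (+0)
site 3, node GN: G={T} ∪ N={C} → {C,T} (+1)
site 3, node EGMNPQU: EMPQU={C} ∩ GN={C,T} → {C} (+0)
site 4, node EQ: E={G} ∪ Q={A} → {A,G} (+1)
site 4, node MP: M={C} ∪ P={G} → {C,G} (+1)
site 4, node MPU: MP={C,G} ∪ U={T} → {C,G,T} (+1)
site 4, node EMPQU: EQ={A,G} ∩ MPU={C,G,T} → {G} (+0)
site 4, node GN: G={T} ∩ N={T} → {T} (+0)
site 4, node EGMNPQU: EMPQU={G} ∪ GN={T} → {G,T} (+1)
per-site changes: [4, 4, 3, 3, 4]; total = 18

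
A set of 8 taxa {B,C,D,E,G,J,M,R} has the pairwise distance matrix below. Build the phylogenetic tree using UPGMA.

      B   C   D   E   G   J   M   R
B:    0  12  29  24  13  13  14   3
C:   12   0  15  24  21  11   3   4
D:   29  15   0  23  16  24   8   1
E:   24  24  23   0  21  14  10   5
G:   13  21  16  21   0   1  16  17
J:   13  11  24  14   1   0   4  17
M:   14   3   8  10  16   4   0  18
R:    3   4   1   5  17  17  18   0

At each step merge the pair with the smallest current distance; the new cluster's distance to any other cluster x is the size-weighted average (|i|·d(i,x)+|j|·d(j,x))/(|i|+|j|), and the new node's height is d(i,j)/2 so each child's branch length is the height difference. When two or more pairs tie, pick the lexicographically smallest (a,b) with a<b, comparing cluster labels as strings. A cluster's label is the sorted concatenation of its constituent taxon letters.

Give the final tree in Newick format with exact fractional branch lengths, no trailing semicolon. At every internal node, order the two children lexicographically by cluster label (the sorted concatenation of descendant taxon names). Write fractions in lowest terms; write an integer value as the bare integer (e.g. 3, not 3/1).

(((B:13/2,(G:1/2,J:1/2):6):7/6,((C:3/2,M:3/2):33/8,(D:1/2,R:1/2):41/8):49/24):41/42,E:121/14)

step 1: merge (D,R) at d=1; branch lengths D→1/2, R→1/2; new cluster DR
  updated: d(B,DR)=16, d(C,DR)=19/2, d(DR,E)=14, d(DR,G)=33/2, d(DR,J)=41/2, d(DR,M)=13
step 2: merge (G,J) at d=1; branch lengths G→1/2, J→1/2; new cluster GJ
  updated: d(B,GJ)=13, d(C,GJ)=16, d(DR,GJ)=37/2, d(E,GJ)=35/2, d(GJ,M)=10
step 3: merge (C,M) at d=3; branch lengths C→3/2, M→3/2; new cluster CM
  updated: d(B,CM)=13, d(CM,DR)=45/4, d(CM,E)=17, d(CM,GJ)=13
step 4: merge (CM,DR) at d=45/4; branch lengths CM→33/8, DR→41/8; new cluster CDMR
  updated: d(B,CDMR)=29/2, d(CDMR,E)=31/2, d(CDMR,GJ)=63/4
step 5: merge (B,GJ) at d=13; branch lengths B→13/2, GJ→6; new cluster BGJ
  updated: d(BGJ,CDMR)=46/3, d(BGJ,E)=59/3
step 6: merge (BGJ,CDMR) at d=46/3; branch lengths BGJ→7/6, CDMR→49/24; new cluster BCDGJMR
  updated: d(BCDGJMR,E)=121/7
step 7: merge (BCDGJMR,E) at d=121/7; branch lengths BCDGJMR→41/42, E→121/14; new cluster BCDEGJMR
final tree: (((B:13/2,(G:1/2,J:1/2):6):7/6,((C:3/2,M:3/2):33/8,(D:1/2,R:1/2):41/8):49/24):41/42,E:121/14)
total length: 6649/168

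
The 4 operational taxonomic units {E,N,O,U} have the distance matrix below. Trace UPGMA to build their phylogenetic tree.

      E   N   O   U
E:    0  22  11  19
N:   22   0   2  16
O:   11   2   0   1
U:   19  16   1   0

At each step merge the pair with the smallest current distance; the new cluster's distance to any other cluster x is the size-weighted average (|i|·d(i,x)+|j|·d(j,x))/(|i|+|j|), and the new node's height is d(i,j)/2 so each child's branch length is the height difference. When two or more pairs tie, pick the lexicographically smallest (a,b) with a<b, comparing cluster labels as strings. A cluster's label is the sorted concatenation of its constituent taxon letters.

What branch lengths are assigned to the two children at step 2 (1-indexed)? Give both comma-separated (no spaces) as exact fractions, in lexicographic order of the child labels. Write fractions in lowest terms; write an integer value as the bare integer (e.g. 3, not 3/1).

9/2,4

step 1: merge (O,U) at d=1; branch lengths O→1/2, U→1/2; new cluster OU
  updated: d(E,OU)=15, d(N,OU)=9
step 2: merge (N,OU) at d=9; branch lengths N→9/2, OU→4; new cluster NOU
  updated: d(E,NOU)=52/3
step 3: merge (E,NOU) at d=52/3; branch lengths E→26/3, NOU→25/6; new cluster ENOU
final tree: (E:26/3,(N:9/2,(O:1/2,U:1/2):4):25/6)
total length: 67/3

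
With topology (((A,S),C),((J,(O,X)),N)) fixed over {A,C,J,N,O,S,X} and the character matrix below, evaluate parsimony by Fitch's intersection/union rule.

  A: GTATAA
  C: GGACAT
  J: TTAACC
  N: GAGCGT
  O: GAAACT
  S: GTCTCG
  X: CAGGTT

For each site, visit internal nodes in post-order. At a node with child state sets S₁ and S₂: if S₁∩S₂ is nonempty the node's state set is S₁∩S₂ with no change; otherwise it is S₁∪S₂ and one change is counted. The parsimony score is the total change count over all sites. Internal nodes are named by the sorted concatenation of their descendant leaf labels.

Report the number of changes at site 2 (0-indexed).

site 0, node AS: A={G} ∩ S={G} → {G} (+0)
site 0, node ACS: AS={G} ∩ C={G} → {G} (+0)
site 0, node OX: O={G} ∪ X={C} → {C,G} (+1)
site 0, node JOX: J={T} ∪ OX={C,G} → {C,G,T} (+1)
site 0, node JNOX: JOX={C,G,T} ∩ N={G} → {G} (+0)
site 0, node ACJNOSX: ACS={G} ∩ JNOX={G} → {G} (+0)
site 1, node AS: A={T} ∩ S={T} → {T} (+0)
site 1, node ACS: AS={T} ∪ C={G} → {G,T} (+1)
site 1, node OX: O={A} ∩ X={A} → {A} (+0)
site 1, node JOX: J={T} ∪ OX={A} → {A,T} (+1)
site 1, node JNOX: JOX={A,T} ∩ N={A} → {A} (+0)
site 1, node ACJNOSX: ACS={G,T} ∪ JNOX={A} → {A,G,T} (+1)
site 2, node AS: A={A} ∪ S={C} → {A,C} (+1)
site 2, node ACS: AS={A,C} ∩ C={A} → {A} (+0)
site 2, node OX: O={A} ∪ X={G} → {A,G} (+1)
site 2, node JOX: J={A} ∩ OX={A,G} → {A} (+0)
site 2, node JNOX: JOX={A} ∪ N={G} → {A,G} (+1)
site 2, node ACJNOSX: ACS={A} ∩ JNOX={A,G} → {A} (+0)
site 3, node AS: A={T} ∩ S={T} → {T} (+0)
site 3, node ACS: AS={T} ∪ C={C} → {C,T} (+1)
site 3, node OX: O={A} ∪ X={G} → {A,G} (+1)
site 3, node JOX: J={A} ∩ OX={A,G} → {A} (+0)
site 3, node JNOX: JOX={A} ∪ N={C} → {A,C} (+1)
site 3, node ACJNOSX: ACS={C,T} ∩ JNOX={A,C} → {C} (+0)
site 4, node AS: A={A} ∪ S={C} → {A,C} (+1)
site 4, node ACS: AS={A,C} ∩ C={A} → {A} (+0)
site 4, node OX: O={C} ∪ X={T} → {C,T} (+1)
site 4, node JOX: J={C} ∩ OX={C,T} → {C} (+0)
site 4, node JNOX: JOX={C} ∪ N={G} → {C,G} (+1)
site 4, node ACJNOSX: ACS={A} ∪ JNOX={C,G} → {A,C,G} (+1)
site 5, node AS: A={A} ∪ S={G} → {A,G} (+1)
site 5, node ACS: AS={A,G} ∪ C={T} → {A,G,T} (+1)
site 5, node OX: O={T} ∩ X={T} → {T} (+0)
site 5, node JOX: J={C} ∪ OX={T} → {C,T} (+1)
site 5, node JNOX: JOX={C,T} ∩ N={T} → {T} (+0)
site 5, node ACJNOSX: ACS={A,G,T} ∩ JNOX={T} → {T} (+0)
per-site changes: [2, 3, 3, 3, 4, 3]; total = 18

3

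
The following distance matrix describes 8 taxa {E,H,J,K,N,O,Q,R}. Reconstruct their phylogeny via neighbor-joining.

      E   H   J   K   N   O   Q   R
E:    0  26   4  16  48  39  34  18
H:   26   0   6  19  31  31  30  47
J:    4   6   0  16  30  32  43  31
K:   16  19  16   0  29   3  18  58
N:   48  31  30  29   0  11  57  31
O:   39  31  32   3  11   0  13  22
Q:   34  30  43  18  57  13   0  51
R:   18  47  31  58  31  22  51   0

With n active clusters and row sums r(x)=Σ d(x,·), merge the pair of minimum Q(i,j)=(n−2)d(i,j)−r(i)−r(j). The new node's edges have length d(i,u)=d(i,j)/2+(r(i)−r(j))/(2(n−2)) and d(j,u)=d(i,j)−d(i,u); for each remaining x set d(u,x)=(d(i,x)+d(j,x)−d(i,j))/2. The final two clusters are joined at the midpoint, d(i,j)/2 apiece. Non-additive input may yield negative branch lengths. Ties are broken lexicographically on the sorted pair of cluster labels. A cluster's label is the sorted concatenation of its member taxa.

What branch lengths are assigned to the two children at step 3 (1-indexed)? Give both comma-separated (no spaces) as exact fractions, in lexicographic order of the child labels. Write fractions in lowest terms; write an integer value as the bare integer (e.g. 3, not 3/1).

61/4,-17/4

iteration 1: select E,R (d=18, Q=-335); attach at lengths (35/12, 181/12); label the merged cluster ER
  updated: d(ER,H)=55/2, d(ER,J)=17/2, d(ER,K)=28, d(ER,N)=61/2, d(ER,O)=43/2, d(ER,Q)=67/2
iteration 2: select H,J (d=6, Q=-250); attach at lengths (39/10, 21/10); label the merged cluster HJ
  updated: d(ER,HJ)=15, d(HJ,K)=29/2, d(HJ,N)=55/2, d(HJ,O)=57/2, d(HJ,Q)=67/2
iteration 3: select N,O (d=11, Q=-188); attach at lengths (61/4, -17/4); label the merged cluster NO
  updated: d(ER,NO)=41/2, d(HJ,NO)=45/2, d(K,NO)=21/2, d(NO,Q)=59/2
iteration 4: select ER,HJ (d=15, Q=-275/2); attach at lengths (113/12, 67/12); label the merged cluster EHJR
  updated: d(EHJR,K)=55/4, d(EHJR,NO)=14, d(EHJR,Q)=26
iteration 5: select EHJR,NO (d=14, Q=-319/4); attach at lengths (111/16, 113/16); label the merged cluster EHJNOR
  updated: d(EHJNOR,K)=41/8, d(EHJNOR,Q)=83/4
iteration 6: select EHJNOR,K (d=41/8, Q=-351/8); attach at lengths (63/16, 19/16); label the merged cluster EHJKNOR
  updated: d(EHJKNOR,Q)=269/16
iteration 7: select EHJKNOR,Q (d=269/16); attach at lengths (269/32, 269/32); label the merged cluster EHJKNOQR
final tree: (((((E:35/12,R:181/12):113/12,(H:39/10,J:21/10):67/12):111/16,(N:61/4,O:-17/4):113/16):63/16,K:19/16):269/32,Q:269/32)
total length: 1375/16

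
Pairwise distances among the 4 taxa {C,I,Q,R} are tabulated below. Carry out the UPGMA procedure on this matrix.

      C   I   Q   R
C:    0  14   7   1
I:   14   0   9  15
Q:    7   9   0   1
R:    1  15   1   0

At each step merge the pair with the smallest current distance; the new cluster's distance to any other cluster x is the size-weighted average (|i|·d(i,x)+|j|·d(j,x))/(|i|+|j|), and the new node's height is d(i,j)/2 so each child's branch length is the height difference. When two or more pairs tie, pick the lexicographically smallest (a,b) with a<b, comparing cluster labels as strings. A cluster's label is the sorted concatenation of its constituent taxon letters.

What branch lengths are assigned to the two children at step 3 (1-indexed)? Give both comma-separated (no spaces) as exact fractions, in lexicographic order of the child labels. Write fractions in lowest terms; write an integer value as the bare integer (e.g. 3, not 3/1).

13/3,19/3

1. join C+R (d=1) ⇒ CR; edges |C|=1/2, |R|=1/2
  updated: d(CR,I)=29/2, d(CR,Q)=4
2. join CR+Q (d=4) ⇒ CQR; edges |CR|=3/2, |Q|=2
  updated: d(CQR,I)=38/3
3. join CQR+I (d=38/3) ⇒ CIQR; edges |CQR|=13/3, |I|=19/3
final tree: (((C:1/2,R:1/2):3/2,Q:2):13/3,I:19/3)
total length: 91/6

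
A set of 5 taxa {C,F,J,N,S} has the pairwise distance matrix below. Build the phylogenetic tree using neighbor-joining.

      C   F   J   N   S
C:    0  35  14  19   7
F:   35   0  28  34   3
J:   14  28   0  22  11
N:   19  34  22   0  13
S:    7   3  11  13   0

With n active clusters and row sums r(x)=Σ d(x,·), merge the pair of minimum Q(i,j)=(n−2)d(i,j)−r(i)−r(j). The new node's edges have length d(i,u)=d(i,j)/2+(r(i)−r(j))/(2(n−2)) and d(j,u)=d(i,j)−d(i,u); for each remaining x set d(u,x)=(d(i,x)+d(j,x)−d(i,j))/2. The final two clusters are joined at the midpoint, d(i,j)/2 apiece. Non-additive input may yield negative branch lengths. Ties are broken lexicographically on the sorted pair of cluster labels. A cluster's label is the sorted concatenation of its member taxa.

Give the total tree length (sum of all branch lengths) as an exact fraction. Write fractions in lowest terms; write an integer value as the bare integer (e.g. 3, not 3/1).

iteration 1: select F,S (d=3, Q=-125); attach at lengths (25/2, -19/2); label the merged cluster FS
  updated: d(C,FS)=39/2, d(FS,J)=18, d(FS,N)=22
iteration 2: select C,J (d=14, Q=-157/2); attach at lengths (53/8, 59/8); label the merged cluster CJ
  updated: d(CJ,FS)=47/4, d(CJ,N)=27/2
iteration 3: select CJ,FS (d=47/4, Q=-189/4); attach at lengths (13/8, 81/8); label the merged cluster CFJS
  updated: d(CFJS,N)=95/8
iteration 4: select CFJS,N (d=95/8); attach at lengths (95/16, 95/16); label the merged cluster CFJNS
final tree: (((C:53/8,J:59/8):13/8,(F:25/2,S:-19/2):81/8):95/16,N:95/16)
total length: 325/8

325/8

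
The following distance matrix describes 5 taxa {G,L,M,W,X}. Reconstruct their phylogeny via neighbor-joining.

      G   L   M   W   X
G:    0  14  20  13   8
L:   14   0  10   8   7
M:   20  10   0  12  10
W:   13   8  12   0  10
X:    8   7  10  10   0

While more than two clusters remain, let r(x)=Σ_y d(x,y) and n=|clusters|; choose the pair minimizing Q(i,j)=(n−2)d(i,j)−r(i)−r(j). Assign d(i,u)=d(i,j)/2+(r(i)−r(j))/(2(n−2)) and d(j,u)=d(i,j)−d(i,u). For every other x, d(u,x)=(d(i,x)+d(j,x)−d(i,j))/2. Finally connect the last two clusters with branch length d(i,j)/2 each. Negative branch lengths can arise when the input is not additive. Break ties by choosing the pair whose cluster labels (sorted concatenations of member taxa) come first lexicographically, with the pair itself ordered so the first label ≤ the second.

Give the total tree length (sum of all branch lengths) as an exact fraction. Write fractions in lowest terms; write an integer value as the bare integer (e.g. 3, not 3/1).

209/8

iteration 1: select G,X (d=8, Q=-66); attach at lengths (22/3, 2/3); label the merged cluster GX
  updated: d(GX,L)=13/2, d(GX,M)=11, d(GX,W)=15/2
iteration 2: select GX,W (d=15/2, Q=-75/2); attach at lengths (25/8, 35/8); label the merged cluster GWX
  updated: d(GWX,L)=7/2, d(GWX,M)=31/4
iteration 3: select GWX,L (d=7/2, Q=-85/4); attach at lengths (5/8, 23/8); label the merged cluster GLWX
  updated: d(GLWX,M)=57/8
iteration 4: select GLWX,M (d=57/8); attach at lengths (57/16, 57/16); label the merged cluster GLMWX
final tree: ((((G:22/3,X:2/3):25/8,W:35/8):5/8,L:23/8):57/16,M:57/16)
total length: 209/8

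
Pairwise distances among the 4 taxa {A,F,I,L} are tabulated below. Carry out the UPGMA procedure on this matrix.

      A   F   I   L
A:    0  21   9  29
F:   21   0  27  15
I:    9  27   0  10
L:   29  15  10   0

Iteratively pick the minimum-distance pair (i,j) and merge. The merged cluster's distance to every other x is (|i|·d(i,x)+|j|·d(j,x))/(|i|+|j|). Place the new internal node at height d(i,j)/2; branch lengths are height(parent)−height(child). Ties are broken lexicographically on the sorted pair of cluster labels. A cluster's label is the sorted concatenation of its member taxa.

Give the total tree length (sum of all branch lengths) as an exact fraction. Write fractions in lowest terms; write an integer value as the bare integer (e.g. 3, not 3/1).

1. join A+I (d=9) ⇒ AI; edges |A|=9/2, |I|=9/2
  updated: d(AI,F)=24, d(AI,L)=39/2
2. join F+L (d=15) ⇒ FL; edges |F|=15/2, |L|=15/2
  updated: d(AI,FL)=87/4
3. join AI+FL (d=87/4) ⇒ AFIL; edges |AI|=51/8, |FL|=27/8
final tree: ((A:9/2,I:9/2):51/8,(F:15/2,L:15/2):27/8)
total length: 135/4

135/4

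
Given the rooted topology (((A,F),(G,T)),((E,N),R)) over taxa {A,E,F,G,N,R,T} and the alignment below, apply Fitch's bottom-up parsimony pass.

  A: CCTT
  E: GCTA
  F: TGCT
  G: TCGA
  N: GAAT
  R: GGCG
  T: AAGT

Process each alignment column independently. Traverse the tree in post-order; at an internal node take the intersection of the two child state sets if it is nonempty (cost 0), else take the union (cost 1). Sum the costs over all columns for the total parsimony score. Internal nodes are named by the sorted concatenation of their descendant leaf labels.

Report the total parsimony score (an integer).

site 0, node AF: A={C} ∪ F={T} → {C,T} (+1)
site 0, node GT: G={T} ∪ T={A} → {A,T} (+1)
site 0, node AFGT: AF={C,T} ∩ GT={A,T} → {T} (+0)
site 0, node EN: E={G} ∩ N={G} → {G} (+0)
site 0, node ENR: EN={G} ∩ R={G} → {G} (+0)
site 0, node AEFGNRT: AFGT={T} ∪ ENR={G} → {G,T} (+1)
site 1, node AF: A={C} ∪ F={G} → {C,G} (+1)
site 1, node GT: G={C} ∪ T={A} → {A,C} (+1)
site 1, node AFGT: AF={C,G} ∩ GT={A,C} → {C} (+0)
site 1, node EN: E={C} ∪ N={A} → {A,C} (+1)
site 1, node ENR: EN={A,C} ∪ R={G} → {A,C,G} (+1)
site 1, node AEFGNRT: AFGT={C} ∩ ENR={A,C,G} → {C} (+0)
site 2, node AF: A={T} ∪ F={C} → {C,T} (+1)
site 2, node GT: G={G} ∩ T={G} → {G} (+0)
site 2, node AFGT: AF={C,T} ∪ GT={G} → {C,G,T} (+1)
site 2, node EN: E={T} ∪ N={A} → {A,T} (+1)
site 2, node ENR: EN={A,T} ∪ R={C} → {A,C,T} (+1)
site 2, node AEFGNRT: AFGT={C,G,T} ∩ ENR={A,C,T} → {C,T} (+0)
site 3, node AF: A={T} ∩ F={T} → {T} (+0)
site 3, node GT: G={A} ∪ T={T} → {A,T} (+1)
site 3, node AFGT: AF={T} ∩ GT={A,T} → {T} (+0)
site 3, node EN: E={A} ∪ N={T} → {A,T} (+1)
site 3, node ENR: EN={A,T} ∪ R={G} → {A,G,T} (+1)
site 3, node AEFGNRT: AFGT={T} ∩ ENR={A,G,T} → {T} (+0)
per-site changes: [3, 4, 4, 3]; total = 14

14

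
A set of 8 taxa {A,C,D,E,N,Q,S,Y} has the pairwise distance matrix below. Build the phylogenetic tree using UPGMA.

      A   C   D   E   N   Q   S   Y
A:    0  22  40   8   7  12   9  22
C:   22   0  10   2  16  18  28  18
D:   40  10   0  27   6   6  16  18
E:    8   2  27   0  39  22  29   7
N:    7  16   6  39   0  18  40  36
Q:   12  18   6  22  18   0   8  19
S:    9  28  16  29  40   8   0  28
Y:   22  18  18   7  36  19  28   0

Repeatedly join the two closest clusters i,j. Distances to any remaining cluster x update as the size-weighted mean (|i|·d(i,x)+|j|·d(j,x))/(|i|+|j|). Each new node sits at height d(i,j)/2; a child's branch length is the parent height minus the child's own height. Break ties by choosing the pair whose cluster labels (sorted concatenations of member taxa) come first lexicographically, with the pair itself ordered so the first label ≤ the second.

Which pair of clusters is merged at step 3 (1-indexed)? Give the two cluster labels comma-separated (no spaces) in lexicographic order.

Q,S

step 1: merge (C,E) at d=2; branch lengths C→1, E→1; new cluster CE
  updated: d(A,CE)=15, d(CE,D)=37/2, d(CE,N)=55/2, d(CE,Q)=20, d(CE,S)=57/2, d(CE,Y)=25/2
step 2: merge (D,N) at d=6; branch lengths D→3, N→3; new cluster DN
  updated: d(A,DN)=47/2, d(CE,DN)=23, d(DN,Q)=12, d(DN,S)=28, d(DN,Y)=27
step 3: merge (Q,S) at d=8; branch lengths Q→4, S→4; new cluster QS
  updated: d(A,QS)=21/2, d(CE,QS)=97/4, d(DN,QS)=20, d(QS,Y)=47/2
step 4: merge (A,QS) at d=21/2; branch lengths A→21/4, QS→5/4; new cluster AQS
  updated: d(AQS,CE)=127/6, d(AQS,DN)=127/6, d(AQS,Y)=23
step 5: merge (CE,Y) at d=25/2; branch lengths CE→21/4, Y→25/4; new cluster CEY
  updated: d(AQS,CEY)=196/9, d(CEY,DN)=73/3
step 6: merge (AQS,DN) at d=127/6; branch lengths AQS→16/3, DN→91/12; new cluster ADNQS
  updated: d(ADNQS,CEY)=114/5
step 7: merge (ADNQS,CEY) at d=114/5; branch lengths ADNQS→49/60, CEY→103/20; new cluster ACDENQSY
final tree: (((A:21/4,(Q:4,S:4):5/4):16/3,(D:3,N:3):91/12):49/60,((C:1,E:1):21/4,Y:25/4):103/20)
total length: 3173/60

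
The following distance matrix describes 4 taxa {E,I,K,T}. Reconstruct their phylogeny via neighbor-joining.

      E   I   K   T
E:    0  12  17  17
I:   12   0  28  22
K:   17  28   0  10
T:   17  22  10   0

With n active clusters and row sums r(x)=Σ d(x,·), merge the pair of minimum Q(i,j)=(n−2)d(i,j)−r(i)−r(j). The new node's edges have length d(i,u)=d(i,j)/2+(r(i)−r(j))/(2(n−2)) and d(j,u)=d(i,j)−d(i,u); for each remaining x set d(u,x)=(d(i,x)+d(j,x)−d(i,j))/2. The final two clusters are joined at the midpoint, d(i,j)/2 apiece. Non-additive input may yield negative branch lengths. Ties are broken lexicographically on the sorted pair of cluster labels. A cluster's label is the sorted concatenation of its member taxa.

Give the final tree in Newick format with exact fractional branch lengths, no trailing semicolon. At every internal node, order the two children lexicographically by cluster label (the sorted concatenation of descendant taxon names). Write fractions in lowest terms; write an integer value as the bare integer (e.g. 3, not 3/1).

1. join E+I (d=12, Q=-84) ⇒ EI; edges |E|=2, |I|=10
  updated: d(EI,K)=33/2, d(EI,T)=27/2
2. join EI+K (d=33/2, Q=-40) ⇒ EIK; edges |EI|=10, |K|=13/2
  updated: d(EIK,T)=7/2
3. join EIK+T (d=7/2) ⇒ EIKT; edges |EIK|=7/4, |T|=7/4
final tree: (((E:2,I:10):10,K:13/2):7/4,T:7/4)
total length: 32

(((E:2,I:10):10,K:13/2):7/4,T:7/4)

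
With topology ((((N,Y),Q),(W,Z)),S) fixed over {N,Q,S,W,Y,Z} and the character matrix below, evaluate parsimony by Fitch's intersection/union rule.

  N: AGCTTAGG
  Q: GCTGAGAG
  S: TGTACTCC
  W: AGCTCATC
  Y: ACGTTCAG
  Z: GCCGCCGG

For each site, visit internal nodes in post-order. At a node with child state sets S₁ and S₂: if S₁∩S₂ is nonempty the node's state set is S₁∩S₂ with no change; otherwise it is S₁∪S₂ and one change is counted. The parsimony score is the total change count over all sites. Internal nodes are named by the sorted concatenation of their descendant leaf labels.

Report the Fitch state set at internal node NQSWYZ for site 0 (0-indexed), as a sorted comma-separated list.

A,G,T

site 0, node NY: N={A} ∩ Y={A} → {A} (+0)
site 0, node NQY: NY={A} ∪ Q={G} → {A,G} (+1)
site 0, node WZ: W={A} ∪ Z={G} → {A,G} (+1)
site 0, node NQWYZ: NQY={A,G} ∩ WZ={A,G} → {A,G} (+0)
site 0, node NQSWYZ: NQWYZ={A,G} ∪ S={T} → {A,G,T} (+1)
site 1, node NY: N={G} ∪ Y={C} → {C,G} (+1)
site 1, node NQY: NY={C,G} ∩ Q={C} → {C} (+0)
site 1, node WZ: W={G} ∪ Z={C} → {C,G} (+1)
site 1, node NQWYZ: NQY={C} ∩ WZ={C,G} → {C} (+0)
site 1, node NQSWYZ: NQWYZ={C} ∪ S={G} → {C,G} (+1)
site 2, node NY: N={C} ∪ Y={G} → {C,G} (+1)
site 2, node NQY: NY={C,G} ∪ Q={T} → {C,G,T} (+1)
site 2, node WZ: W={C} ∩ Z={C} → {C} (+0)
site 2, node NQWYZ: NQY={C,G,T} ∩ WZ={C} → {C} (+0)
site 2, node NQSWYZ: NQWYZ={C} ∪ S={T} → {C,T} (+1)
site 3, node NY: N={T} ∩ Y={T} → {T} (+0)
site 3, node NQY: NY={T} ∪ Q={G} → {G,T} (+1)
site 3, node WZ: W={T} ∪ Z={G} → {G,T} (+1)
site 3, node NQWYZ: NQY={G,T} ∩ WZ={G,T} → {G,T} (+0)
site 3, node NQSWYZ: NQWYZ={G,T} ∪ S={A} → {A,G,T} (+1)
site 4, node NY: N={T} ∩ Y={T} → {T} (+0)
site 4, node NQY: NY={T} ∪ Q={A} → {A,T} (+1)
site 4, node WZ: W={C} ∩ Z={C} → {C} (+0)
site 4, node NQWYZ: NQY={A,T} ∪ WZ={C} → {A,C,T} (+1)
site 4, node NQSWYZ: NQWYZ={A,C,T} ∩ S={C} → {C} (+0)
site 5, node NY: N={A} ∪ Y={C} → {A,C} (+1)
site 5, node NQY: NY={A,C} ∪ Q={G} → {A,C,G} (+1)
site 5, node WZ: W={A} ∪ Z={C} → {A,C} (+1)
site 5, node NQWYZ: NQY={A,C,G} ∩ WZ={A,C} → {A,C} (+0)
site 5, node NQSWYZ: NQWYZ={A,C} ∪ S={T} → {A,C,T} (+1)
site 6, node NY: N={G} ∪ Y={A} → {A,G} (+1)
site 6, node NQY: NY={A,G} ∩ Q={A} → {A} (+0)
site 6, node WZ: W={T} ∪ Z={G} → {G,T} (+1)
site 6, node NQWYZ: NQY={A} ∪ WZ={G,T} → {A,G,T} (+1)
site 6, node NQSWYZ: NQWYZ={A,G,T} ∪ S={C} → {A,C,G,T} (+1)
site 7, node NY: N={G} ∩ Y={G} → {G} (+0)
site 7, node NQY: NY={G} ∩ Q={G} → {G} (+0)
site 7, node WZ: W={C} ∪ Z={G} → {C,G} (+1)
site 7, node NQWYZ: NQY={G} ∩ WZ={C,G} → {G} (+0)
site 7, node NQSWYZ: NQWYZ={G} ∪ S={C} → {C,G} (+1)
per-site changes: [3, 3, 3, 3, 2, 4, 4, 2]; total = 24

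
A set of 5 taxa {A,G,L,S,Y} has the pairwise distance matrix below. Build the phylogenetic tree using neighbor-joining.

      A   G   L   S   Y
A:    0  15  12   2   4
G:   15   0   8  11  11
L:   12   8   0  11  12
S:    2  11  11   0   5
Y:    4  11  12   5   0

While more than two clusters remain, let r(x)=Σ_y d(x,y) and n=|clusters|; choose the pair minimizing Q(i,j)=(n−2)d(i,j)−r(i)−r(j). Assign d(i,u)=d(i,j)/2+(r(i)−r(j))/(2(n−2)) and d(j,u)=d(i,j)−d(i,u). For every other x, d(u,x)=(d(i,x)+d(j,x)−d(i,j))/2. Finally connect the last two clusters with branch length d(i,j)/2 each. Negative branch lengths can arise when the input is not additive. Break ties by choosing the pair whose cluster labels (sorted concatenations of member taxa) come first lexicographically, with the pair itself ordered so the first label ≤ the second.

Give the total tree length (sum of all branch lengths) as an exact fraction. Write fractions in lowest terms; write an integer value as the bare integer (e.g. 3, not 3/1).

153/8

1. join G+L (d=8, Q=-64) ⇒ GL; edges |G|=13/3, |L|=11/3
  updated: d(A,GL)=19/2, d(GL,S)=7, d(GL,Y)=15/2
2. join A+S (d=2, Q=-51/2) ⇒ AS; edges |A|=11/8, |S|=5/8
  updated: d(AS,GL)=29/4, d(AS,Y)=7/2
3. join AS+GL (d=29/4, Q=-73/4) ⇒ AGLS; edges |AS|=13/8, |GL|=45/8
  updated: d(AGLS,Y)=15/8
4. join AGLS+Y (d=15/8) ⇒ AGLSY; edges |AGLS|=15/16, |Y|=15/16
final tree: (((A:11/8,S:5/8):13/8,(G:13/3,L:11/3):45/8):15/16,Y:15/16)
total length: 153/8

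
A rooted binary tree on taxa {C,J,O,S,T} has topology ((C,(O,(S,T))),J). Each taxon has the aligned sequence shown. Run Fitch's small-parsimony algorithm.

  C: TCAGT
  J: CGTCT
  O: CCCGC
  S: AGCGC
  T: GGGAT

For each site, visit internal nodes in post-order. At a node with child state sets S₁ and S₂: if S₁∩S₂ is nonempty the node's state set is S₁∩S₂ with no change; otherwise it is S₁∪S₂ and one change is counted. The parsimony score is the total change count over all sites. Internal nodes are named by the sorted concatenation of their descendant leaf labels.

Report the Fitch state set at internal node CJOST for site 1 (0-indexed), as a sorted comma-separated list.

[col 0] ST: children S:{A}, T:{G} ∪→ {A,G}; cost 1
[col 0] OST: children O:{C}, ST:{A,G} ∪→ {A,C,G}; cost 1
[col 0] COST: children C:{T}, OST:{A,C,G} ∪→ {A,C,G,T}; cost 1
[col 0] CJOST: children COST:{A,C,G,T}, J:{C} ∩→ {C}; cost 0
[col 1] ST: children S:{G}, T:{G} ∩→ {G}; cost 0
[col 1] OST: children O:{C}, ST:{G} ∪→ {C,G}; cost 1
[col 1] COST: children C:{C}, OST:{C,G} ∩→ {C}; cost 0
[col 1] CJOST: children COST:{C}, J:{G} ∪→ {C,G}; cost 1
[col 2] ST: children S:{C}, T:{G} ∪→ {C,G}; cost 1
[col 2] OST: children O:{C}, ST:{C,G} ∩→ {C}; cost 0
[col 2] COST: children C:{A}, OST:{C} ∪→ {A,C}; cost 1
[col 2] CJOST: children COST:{A,C}, J:{T} ∪→ {A,C,T}; cost 1
[col 3] ST: children S:{G}, T:{A} ∪→ {A,G}; cost 1
[col 3] OST: children O:{G}, ST:{A,G} ∩→ {G}; cost 0
[col 3] COST: children C:{G}, OST:{G} ∩→ {G}; cost 0
[col 3] CJOST: children COST:{G}, J:{C} ∪→ {C,G}; cost 1
[col 4] ST: children S:{C}, T:{T} ∪→ {C,T}; cost 1
[col 4] OST: children O:{C}, ST:{C,T} ∩→ {C}; cost 0
[col 4] COST: children C:{T}, OST:{C} ∪→ {C,T}; cost 1
[col 4] CJOST: children COST:{C,T}, J:{T} ∩→ {T}; cost 0
per-site changes: [3, 2, 3, 2, 2]; total = 12

C,G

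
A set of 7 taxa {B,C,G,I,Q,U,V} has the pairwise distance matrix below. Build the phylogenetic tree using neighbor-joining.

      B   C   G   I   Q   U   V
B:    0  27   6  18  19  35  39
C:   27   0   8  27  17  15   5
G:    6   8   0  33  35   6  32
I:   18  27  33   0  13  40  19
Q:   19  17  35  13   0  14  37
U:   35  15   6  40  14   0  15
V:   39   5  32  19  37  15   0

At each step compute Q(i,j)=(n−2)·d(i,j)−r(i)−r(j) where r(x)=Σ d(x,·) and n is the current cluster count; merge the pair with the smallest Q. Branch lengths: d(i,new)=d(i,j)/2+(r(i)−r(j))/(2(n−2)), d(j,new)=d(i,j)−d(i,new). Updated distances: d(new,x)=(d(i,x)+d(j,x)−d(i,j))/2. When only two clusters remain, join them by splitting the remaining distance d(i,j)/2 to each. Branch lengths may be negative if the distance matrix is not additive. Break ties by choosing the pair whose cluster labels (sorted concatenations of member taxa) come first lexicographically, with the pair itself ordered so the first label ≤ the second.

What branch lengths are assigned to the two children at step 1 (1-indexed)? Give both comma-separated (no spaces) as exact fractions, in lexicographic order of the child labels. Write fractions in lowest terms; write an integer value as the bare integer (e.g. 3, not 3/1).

step 1: merge (B,G) at d=6, Q=-234; branch lengths B→27/5, G→3/5; new cluster BG
  updated: d(BG,C)=29/2, d(BG,I)=45/2, d(BG,Q)=24, d(BG,U)=35/2, d(BG,V)=65/2
step 2: merge (I,Q) at d=13, Q=-349/2; branch lengths I→137/16, Q→71/16; new cluster IQ
  updated: d(BG,IQ)=67/4, d(C,IQ)=31/2, d(IQ,U)=41/2, d(IQ,V)=43/2
step 3: merge (C,V) at d=5, Q=-109; branch lengths C→-3/2, V→13/2; new cluster CV
  updated: d(BG,CV)=21, d(CV,IQ)=16, d(CV,U)=25/2
step 4: merge (BG,IQ) at d=67/4, Q=-75; branch lengths BG→71/8, IQ→63/8; new cluster BGIQ
  updated: d(BGIQ,CV)=81/8, d(BGIQ,U)=85/8
step 5: merge (BGIQ,CV) at d=81/8, Q=-133/4; branch lengths BGIQ→33/8, CV→6; new cluster BCGIQV
  updated: d(BCGIQV,U)=13/2
step 6: merge (BCGIQV,U) at d=13/2; branch lengths BCGIQV→13/4, U→13/4; new cluster BCGIQUV
final tree: ((((B:27/5,G:3/5):71/8,(I:137/16,Q:71/16):63/8):33/8,(C:-3/2,V:13/2):6):13/4,U:13/4)
total length: 459/8

27/5,3/5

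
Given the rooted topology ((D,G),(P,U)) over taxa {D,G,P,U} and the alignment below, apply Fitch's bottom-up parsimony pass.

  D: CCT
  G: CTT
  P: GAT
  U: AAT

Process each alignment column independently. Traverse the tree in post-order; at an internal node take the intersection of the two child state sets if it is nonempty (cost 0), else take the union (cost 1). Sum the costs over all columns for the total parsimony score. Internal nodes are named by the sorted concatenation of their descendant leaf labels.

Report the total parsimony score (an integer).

site 0, node DG: D={C} ∩ G={C} → {C} (+0)
site 0, node PU: P={G} ∪ U={A} → {A,G} (+1)
site 0, node DGPU: DG={C} ∪ PU={A,G} → {A,C,G} (+1)
site 1, node DG: D={C} ∪ G={T} → {C,T} (+1)
site 1, node PU: P={A} ∩ U={A} → {A} (+0)
site 1, node DGPU: DG={C,T} ∪ PU={A} → {A,C,T} (+1)
site 2, node DG: D={T} ∩ G={T} → {T} (+0)
site 2, node PU: P={T} ∩ U={T} → {T} (+0)
site 2, node DGPU: DG={T} ∩ PU={T} → {T} (+0)
per-site changes: [2, 2, 0]; total = 4

4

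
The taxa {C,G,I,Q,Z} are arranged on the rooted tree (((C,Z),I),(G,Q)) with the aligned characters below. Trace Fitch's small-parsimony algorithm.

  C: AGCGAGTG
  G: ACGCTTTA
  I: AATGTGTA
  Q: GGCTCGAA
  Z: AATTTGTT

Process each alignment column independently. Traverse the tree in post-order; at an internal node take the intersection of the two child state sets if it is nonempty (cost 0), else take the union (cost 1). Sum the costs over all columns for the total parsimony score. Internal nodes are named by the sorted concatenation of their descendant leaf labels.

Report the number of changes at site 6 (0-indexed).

1

[col 0] CZ: children C:{A}, Z:{A} ∩→ {A}; cost 0
[col 0] CIZ: children CZ:{A}, I:{A} ∩→ {A}; cost 0
[col 0] GQ: children G:{A}, Q:{G} ∪→ {A,G}; cost 1
[col 0] CGIQZ: children CIZ:{A}, GQ:{A,G} ∩→ {A}; cost 0
[col 1] CZ: children C:{G}, Z:{A} ∪→ {A,G}; cost 1
[col 1] CIZ: children CZ:{A,G}, I:{A} ∩→ {A}; cost 0
[col 1] GQ: children G:{C}, Q:{G} ∪→ {C,G}; cost 1
[col 1] CGIQZ: children CIZ:{A}, GQ:{C,G} ∪→ {A,C,G}; cost 1
[col 2] CZ: children C:{C}, Z:{T} ∪→ {C,T}; cost 1
[col 2] CIZ: children CZ:{C,T}, I:{T} ∩→ {T}; cost 0
[col 2] GQ: children G:{G}, Q:{C} ∪→ {C,G}; cost 1
[col 2] CGIQZ: children CIZ:{T}, GQ:{C,G} ∪→ {C,G,T}; cost 1
[col 3] CZ: children C:{G}, Z:{T} ∪→ {G,T}; cost 1
[col 3] CIZ: children CZ:{G,T}, I:{G} ∩→ {G}; cost 0
[col 3] GQ: children G:{C}, Q:{T} ∪→ {C,T}; cost 1
[col 3] CGIQZ: children CIZ:{G}, GQ:{C,T} ∪→ {C,G,T}; cost 1
[col 4] CZ: children C:{A}, Z:{T} ∪→ {A,T}; cost 1
[col 4] CIZ: children CZ:{A,T}, I:{T} ∩→ {T}; cost 0
[col 4] GQ: children G:{T}, Q:{C} ∪→ {C,T}; cost 1
[col 4] CGIQZ: children CIZ:{T}, GQ:{C,T} ∩→ {T}; cost 0
[col 5] CZ: children C:{G}, Z:{G} ∩→ {G}; cost 0
[col 5] CIZ: children CZ:{G}, I:{G} ∩→ {G}; cost 0
[col 5] GQ: children G:{T}, Q:{G} ∪→ {G,T}; cost 1
[col 5] CGIQZ: children CIZ:{G}, GQ:{G,T} ∩→ {G}; cost 0
[col 6] CZ: children C:{T}, Z:{T} ∩→ {T}; cost 0
[col 6] CIZ: children CZ:{T}, I:{T} ∩→ {T}; cost 0
[col 6] GQ: children G:{T}, Q:{A} ∪→ {A,T}; cost 1
[col 6] CGIQZ: children CIZ:{T}, GQ:{A,T} ∩→ {T}; cost 0
[col 7] CZ: children C:{G}, Z:{T} ∪→ {G,T}; cost 1
[col 7] CIZ: children CZ:{G,T}, I:{A} ∪→ {A,G,T}; cost 1
[col 7] GQ: children G:{A}, Q:{A} ∩→ {A}; cost 0
[col 7] CGIQZ: children CIZ:{A,G,T}, GQ:{A} ∩→ {A}; cost 0
per-site changes: [1, 3, 3, 3, 2, 1, 1, 2]; total = 16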